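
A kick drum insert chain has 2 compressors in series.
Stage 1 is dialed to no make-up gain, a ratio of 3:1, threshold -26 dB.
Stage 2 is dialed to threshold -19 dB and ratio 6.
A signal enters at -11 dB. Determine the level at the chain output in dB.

-21 dB

Stage 1: 15 dB above -26 dB, reduced 3:1 to 5 dB above → -21 dB.
Stage 2: -21 dB is at or below the -19 dB threshold — no compression; output -21 dB.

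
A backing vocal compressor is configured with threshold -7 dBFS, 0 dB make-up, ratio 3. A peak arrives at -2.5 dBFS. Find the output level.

Overshoot: -2.5 − (-7) = 4.5 dB.
The 4.5 dB excess becomes 1.5 dB after 3:1 reduction.
That puts the output at -5.5 dBFS.

-5.5 dBFS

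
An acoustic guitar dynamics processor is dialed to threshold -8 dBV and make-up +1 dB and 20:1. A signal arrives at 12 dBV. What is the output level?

12 dBV sits 20 dB over threshold.
At 20:1 the overshoot is divided by 20, leaving 1 dB above threshold.
Output = -8 + 1 = -7 dBV; make-up adds 1 dB, giving -6 dBV.

-6 dBV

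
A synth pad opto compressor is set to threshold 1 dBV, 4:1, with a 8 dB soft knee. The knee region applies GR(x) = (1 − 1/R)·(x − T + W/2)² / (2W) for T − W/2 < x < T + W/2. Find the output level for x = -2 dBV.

x − T + W/2 = -2 − 1 + 4 = 1.
GR = (1 − 1/4) × 1² / 16 = 0.75 × 1 / 16 = 0.046875 dB.
Output = -2 − 0.046875 = -2.046875 dBV.

-2.046875 dBV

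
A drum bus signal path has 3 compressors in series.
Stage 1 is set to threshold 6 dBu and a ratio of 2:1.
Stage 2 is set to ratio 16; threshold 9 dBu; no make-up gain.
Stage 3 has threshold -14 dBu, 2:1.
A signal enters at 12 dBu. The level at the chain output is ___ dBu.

-2.5 dBu

Stage 1: 6 dB above 6 dBu, reduced 2:1 to 3 dB above → 9 dBu.
Stage 2: 9 dBu ≤ 9 dBu, so stage 2 doesn't engage; output 9 dBu.
Stage 3: 23 dB above -14 dBu, reduced 2:1 to 11.5 dB above → -2.5 dBu.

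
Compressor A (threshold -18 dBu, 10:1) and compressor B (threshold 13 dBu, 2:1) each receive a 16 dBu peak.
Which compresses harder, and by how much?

A, by 29.1 dB

A: GR = 34 − 34/10 = 30.6 dB.
B: GR = 3 − 3/2 = 1.5 dB.
A applies 29.1 dB more gain reduction.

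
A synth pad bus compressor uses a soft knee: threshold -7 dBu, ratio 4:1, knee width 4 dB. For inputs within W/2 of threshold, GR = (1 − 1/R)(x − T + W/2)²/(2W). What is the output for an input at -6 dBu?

x − T + W/2 = -6 − (-7) + 2 = 3.
GR = (1 − 1/4) × 3² / 8 = 0.75 × 9 / 8 = 0.84375 dB.
Output = -6 − 0.84375 = -6.84375 dBu.

-6.84375 dBu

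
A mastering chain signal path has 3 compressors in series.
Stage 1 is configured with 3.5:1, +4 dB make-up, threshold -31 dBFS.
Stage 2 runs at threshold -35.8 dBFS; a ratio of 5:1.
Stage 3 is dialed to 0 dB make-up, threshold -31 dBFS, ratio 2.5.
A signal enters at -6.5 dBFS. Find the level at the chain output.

-32.64 dBFS

Stage 1: overshoot 24.5 dB → 24.5/3.5 = 7 dB → -24 dBFS; +4 dB make-up → -20 dBFS.
Stage 2: -20 dBFS is 15.8 dB over -35.8 dBFS; at 5:1 that becomes 3.16 dB over, giving -32.64 dBFS.
Stage 3: -32.64 dBFS is at or below the -31 dBFS threshold — no compression; output -32.64 dBFS.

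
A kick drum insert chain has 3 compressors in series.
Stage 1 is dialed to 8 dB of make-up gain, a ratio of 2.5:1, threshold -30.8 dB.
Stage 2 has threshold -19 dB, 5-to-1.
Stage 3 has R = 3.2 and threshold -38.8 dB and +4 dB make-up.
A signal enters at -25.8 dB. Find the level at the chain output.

-29.175 dB

Stage 1: overshoot 5 dB → 5/2.5 = 2 dB → -28.8 dB; +8 dB make-up → -20.8 dB.
Stage 2: -20.8 dB ≤ -19 dB, so stage 2 doesn't engage; output -20.8 dB.
Stage 3: 18 dB above -38.8 dB, reduced 3.2:1 to 5.625 dB above → -33.175 dB; +4 dB make-up → -29.175 dB.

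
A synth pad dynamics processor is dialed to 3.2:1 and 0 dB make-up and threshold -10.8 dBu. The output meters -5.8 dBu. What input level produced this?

Post-compression overshoot = -5.8 − (-10.8) = 5 dB.
Before 3.2:1 compression the overshoot was 5 × 3.2 = 16 dB, so input = -10.8 + 16 = 5.2 dBu.

5.2 dBu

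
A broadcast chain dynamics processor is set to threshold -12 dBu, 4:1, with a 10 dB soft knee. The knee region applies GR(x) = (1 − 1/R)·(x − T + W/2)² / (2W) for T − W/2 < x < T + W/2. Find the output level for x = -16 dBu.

-16.0375 dBu

x − T + W/2 = -16 − (-12) + 5 = 1.
GR = (1 − 1/4) × 1² / 20 = 0.75 × 1 / 20 = 0.0375 dB.
Output = -16 − 0.0375 = -16.0375 dBu.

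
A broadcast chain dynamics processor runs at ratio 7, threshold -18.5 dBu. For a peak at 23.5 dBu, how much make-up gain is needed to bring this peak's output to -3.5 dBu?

9 dB

Without make-up, output = threshold + overshoot/7 = -18.5 + 6 = -12.5 dBu.
Gap to target: 9 dB.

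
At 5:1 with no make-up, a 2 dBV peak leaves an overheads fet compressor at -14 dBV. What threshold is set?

-18 dBV

Input is 20 dB above T (since output overshoot × R = input overshoot: (-14 − T)·5 = 2 − T gives T = -18 dBV).
Check: -18 + (2 − (-18))/5 = -18 + 4 = -14 dBV. ✓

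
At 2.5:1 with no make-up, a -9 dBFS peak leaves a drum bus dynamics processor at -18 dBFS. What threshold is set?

Input is 15 dB above T (since output overshoot × R = input overshoot: (-18 − T)·2.5 = -9 − T gives T = -24 dBFS).
Check: -24 + (-9 − (-24))/2.5 = -24 + 6 = -18 dBFS. ✓

-24 dBFS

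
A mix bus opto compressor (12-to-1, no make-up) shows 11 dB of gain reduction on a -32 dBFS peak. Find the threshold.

-44 dBFS

Gain reduction = -32 − (-43) = 11 dB; output overshoot = GR / (R − 1) = 11 / 11 = 1 dB.
Threshold = output − output overshoot = -43 − 1 = -44 dBFS.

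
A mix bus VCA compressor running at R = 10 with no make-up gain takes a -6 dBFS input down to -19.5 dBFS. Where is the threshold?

-21 dBFS

Let T be the threshold. Output overshoot = (input overshoot)/R, so -19.5 − T = (-6 − T)/10.
10·(-19.5 − T) = -6 − T → 9·T = -195 − (-6) = -189.
T = -189/9 = -21 dBFS.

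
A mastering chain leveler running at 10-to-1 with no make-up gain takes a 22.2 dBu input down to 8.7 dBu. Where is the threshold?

Let T be the threshold. Output overshoot = (input overshoot)/R, so 8.7 − T = (22.2 − T)/10.
10·(8.7 − T) = 22.2 − T → 9·T = 87 − 22.2 = 64.8.
T = 64.8/9 = 7.2 dBu.

7.2 dBu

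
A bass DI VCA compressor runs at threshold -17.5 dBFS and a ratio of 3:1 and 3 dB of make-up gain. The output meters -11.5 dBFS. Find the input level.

-8.5 dBFS

Stripping the +3 dB make-up gives -14.5 dBFS at the gain stage.
Post-compression overshoot = -14.5 − (-17.5) = 3 dB.
Input overshoot = R × output overshoot = 9 dB → input = -17.5 + 9 = -8.5 dBFS.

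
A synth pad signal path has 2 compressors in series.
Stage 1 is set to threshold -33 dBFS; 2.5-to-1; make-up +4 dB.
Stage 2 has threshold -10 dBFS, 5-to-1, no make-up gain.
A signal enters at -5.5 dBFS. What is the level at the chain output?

Stage 1: 27.5 dB above -33 dBFS, reduced 2.5:1 to 11 dB above → -22 dBFS; +4 dB make-up → -18 dBFS.
Stage 2: -18 dBFS ≤ -10 dBFS, so stage 2 doesn't engage; output -18 dBFS.

-18 dBFS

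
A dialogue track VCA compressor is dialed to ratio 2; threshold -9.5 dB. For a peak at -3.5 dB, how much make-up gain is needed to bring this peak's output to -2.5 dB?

4 dB

The peak compresses to -9.5 + 6/2 = -6.5 dB.
To reach -2.5 dB requires -2.5 − (-6.5) = 4 dB of make-up.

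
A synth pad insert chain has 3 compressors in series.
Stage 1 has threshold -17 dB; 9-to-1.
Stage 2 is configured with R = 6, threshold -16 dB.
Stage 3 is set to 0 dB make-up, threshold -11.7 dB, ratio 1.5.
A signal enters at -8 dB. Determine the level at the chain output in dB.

-16 dB

Stage 1: overshoot 9 dB → 9/9 = 1 dB → -16 dB.
Stage 2: -16 dB ≤ -16 dB, so stage 2 doesn't engage; output -16 dB.
Stage 3: -16 dB ≤ -11.7 dB, so stage 3 doesn't engage; output -16 dB.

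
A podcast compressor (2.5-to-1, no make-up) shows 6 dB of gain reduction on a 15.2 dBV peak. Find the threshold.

Let T be the threshold. Output overshoot = (input overshoot)/R, so 9.2 − T = (15.2 − T)/2.5.
2.5·(9.2 − T) = 15.2 − T → 1.5·T = 23 − 15.2 = 7.8.
T = 7.8/1.5 = 5.2 dBV.

5.2 dBV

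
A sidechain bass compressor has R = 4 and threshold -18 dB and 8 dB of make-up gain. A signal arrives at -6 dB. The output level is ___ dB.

The input is 12 dB above the -18 dB threshold.
The 12 dB excess becomes 3 dB after 4:1 reduction.
Output = -18 + 3 = -15 dB; make-up adds 8 dB, giving -7 dB.

-7 dB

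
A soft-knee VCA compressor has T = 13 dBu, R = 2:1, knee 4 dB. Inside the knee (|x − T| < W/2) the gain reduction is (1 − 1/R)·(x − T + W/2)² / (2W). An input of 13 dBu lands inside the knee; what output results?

x − T + W/2 = 13 − 13 + 2 = 2.
GR = (1 − 1/2) × 2² / 8 = 0.5 × 4 / 8 = 0.25 dB.
Output = 13 − 0.25 = 12.75 dBu.

12.75 dBu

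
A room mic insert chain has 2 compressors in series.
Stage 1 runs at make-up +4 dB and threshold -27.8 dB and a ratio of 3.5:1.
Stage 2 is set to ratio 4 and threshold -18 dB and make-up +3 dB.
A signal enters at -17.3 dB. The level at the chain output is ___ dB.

Stage 1: -17.3 dB is 10.5 dB over -27.8 dB; at 3.5:1 that becomes 3 dB over, giving -24.8 dB; +4 dB make-up → -20.8 dB.
Stage 2: -20.8 dB is at or below the -18 dB threshold — no compression; make-up brings it to -17.8 dB.

-17.8 dB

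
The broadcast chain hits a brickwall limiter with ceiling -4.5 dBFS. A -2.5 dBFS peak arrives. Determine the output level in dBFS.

The limiter clamps the peak to its -4.5 dBFS ceiling.

-4.5 dBFS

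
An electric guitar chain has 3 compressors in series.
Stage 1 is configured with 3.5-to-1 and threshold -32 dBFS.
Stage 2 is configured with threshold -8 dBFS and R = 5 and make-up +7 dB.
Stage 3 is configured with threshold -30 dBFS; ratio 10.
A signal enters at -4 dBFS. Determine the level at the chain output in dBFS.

-28.7 dBFS

Stage 1: 28 dB above -32 dBFS, reduced 3.5:1 to 8 dB above → -24 dBFS.
Stage 2: below threshold (-24 ≤ -8); passes unchanged; make-up brings it to -17 dBFS.
Stage 3: -17 dBFS is 13 dB over -30 dBFS; at 10:1 that becomes 1.3 dB over, giving -28.7 dBFS.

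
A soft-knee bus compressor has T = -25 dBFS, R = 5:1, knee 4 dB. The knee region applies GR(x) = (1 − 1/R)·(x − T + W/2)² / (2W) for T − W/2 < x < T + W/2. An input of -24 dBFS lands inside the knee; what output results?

x − T + W/2 = -24 − (-25) + 2 = 3.
GR = (1 − 1/5) × 3² / 8 = 0.8 × 9 / 8 = 0.9 dB.
Output = -24 − 0.9 = -24.9 dBFS.

-24.9 dBFS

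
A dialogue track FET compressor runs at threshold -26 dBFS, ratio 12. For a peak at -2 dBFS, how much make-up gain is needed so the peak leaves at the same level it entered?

22 dB

The peak compresses to -26 + 24/12 = -24 dBFS.
To reach -2 dBFS requires -2 − (-24) = 22 dB of make-up.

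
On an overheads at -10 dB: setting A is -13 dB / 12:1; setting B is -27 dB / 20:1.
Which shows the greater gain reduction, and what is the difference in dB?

B, by 13.4 dB

A: 3 dB over, compressed to 0.25 dB over, so 2.75 dB of GR.
B: 17 dB over, compressed to 0.85 dB over, so 16.15 dB of GR.
B applies 13.4 dB more gain reduction.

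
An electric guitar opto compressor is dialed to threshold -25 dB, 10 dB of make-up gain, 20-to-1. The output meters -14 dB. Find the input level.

Remove make-up: -14 − 10 = -24 dB.
Post-compression overshoot = -24 − (-25) = 1 dB.
Input overshoot = R × output overshoot = 20 dB → input = -25 + 20 = -5 dB.

-5 dB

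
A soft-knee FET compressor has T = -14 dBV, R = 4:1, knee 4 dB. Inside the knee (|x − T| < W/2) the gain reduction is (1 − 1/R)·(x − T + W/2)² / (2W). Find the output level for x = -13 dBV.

-13.84375 dBV

x − T + W/2 = -13 − (-14) + 2 = 3.
GR = (1 − 1/4) × 3² / 8 = 0.75 × 9 / 8 = 0.84375 dB.
Output = -13 − 0.84375 = -13.84375 dBV.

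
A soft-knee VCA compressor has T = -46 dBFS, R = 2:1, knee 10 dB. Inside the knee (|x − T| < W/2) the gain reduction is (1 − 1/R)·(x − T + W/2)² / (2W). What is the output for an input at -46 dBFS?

-46.625 dBFS

x − T + W/2 = -46 − (-46) + 5 = 5.
GR = (1 − 1/2) × 5² / 20 = 0.5 × 25 / 20 = 0.625 dB.
Output = -46 − 0.625 = -46.625 dBFS.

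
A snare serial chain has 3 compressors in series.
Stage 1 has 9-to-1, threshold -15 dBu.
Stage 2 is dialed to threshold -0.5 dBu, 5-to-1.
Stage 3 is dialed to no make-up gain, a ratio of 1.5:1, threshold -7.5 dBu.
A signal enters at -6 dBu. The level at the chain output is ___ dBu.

-14 dBu

Stage 1: 9 dB above -15 dBu, reduced 9:1 to 1 dB above → -14 dBu.
Stage 2: below threshold (-14 ≤ -0.5); passes unchanged; output -14 dBu.
Stage 3: -14 dBu is at or below the -7.5 dBu threshold — no compression; output -14 dBu.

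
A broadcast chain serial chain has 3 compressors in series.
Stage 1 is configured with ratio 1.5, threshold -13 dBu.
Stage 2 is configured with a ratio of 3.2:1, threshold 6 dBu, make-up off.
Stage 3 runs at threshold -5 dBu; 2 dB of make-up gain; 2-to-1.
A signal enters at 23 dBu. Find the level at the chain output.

Stage 1: overshoot 36 dB → 36/1.5 = 24 dB → 11 dBu.
Stage 2: overshoot 5 dB → 5/3.2 = 1.5625 dB → 7.5625 dBu.
Stage 3: overshoot 12.5625 dB → 12.5625/2 = 6.28125 dB → 1.28125 dBu; +2 dB make-up → 3.28125 dBu.

3.28125 dBu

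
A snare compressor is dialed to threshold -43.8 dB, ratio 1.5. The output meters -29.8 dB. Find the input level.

-22.8 dB

The compressed level sits -29.8 − (-43.8) = 14 dB over threshold.
Before 1.5:1 compression the overshoot was 14 × 1.5 = 21 dB, so input = -43.8 + 21 = -22.8 dB.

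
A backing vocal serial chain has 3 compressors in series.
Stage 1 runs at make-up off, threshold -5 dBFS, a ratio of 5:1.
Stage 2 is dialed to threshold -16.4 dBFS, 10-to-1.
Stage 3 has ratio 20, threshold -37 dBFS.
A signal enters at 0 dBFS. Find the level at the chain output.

-35.908 dBFS

Stage 1: 0 dBFS is 5 dB over -5 dBFS; at 5:1 that becomes 1 dB over, giving -4 dBFS.
Stage 2: 12.4 dB above -16.4 dBFS, reduced 10:1 to 1.24 dB above → -15.16 dBFS.
Stage 3: 21.84 dB above -37 dBFS, reduced 20:1 to 1.092 dB above → -35.908 dBFS.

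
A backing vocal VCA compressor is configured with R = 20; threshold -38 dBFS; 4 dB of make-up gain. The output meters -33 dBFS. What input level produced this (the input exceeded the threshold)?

-18 dBFS

Before make-up, the level was -33 − 4 = -37 dBFS.
Post-compression overshoot = -37 − (-38) = 1 dB.
Input overshoot = R × output overshoot = 20 dB → input = -38 + 20 = -18 dBFS.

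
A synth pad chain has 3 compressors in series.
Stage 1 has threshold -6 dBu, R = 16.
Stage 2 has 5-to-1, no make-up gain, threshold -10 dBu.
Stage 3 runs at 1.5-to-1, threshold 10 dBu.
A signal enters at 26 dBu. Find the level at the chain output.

Stage 1: 26 dBu is 32 dB over -6 dBu; at 16:1 that becomes 2 dB over, giving -4 dBu.
Stage 2: overshoot 6 dB → 6/5 = 1.2 dB → -8.8 dBu.
Stage 3: -8.8 dBu ≤ 10 dBu, so stage 3 doesn't engage; output -8.8 dBu.

-8.8 dBu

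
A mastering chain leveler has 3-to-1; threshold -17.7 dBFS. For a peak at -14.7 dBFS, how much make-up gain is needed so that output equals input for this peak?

Overshoot 3 dB → 3/3 = 1 dB after compression, so the compressed level is -17.7 + 1 = -16.7 dBFS.
Make-up = target − compressed = -14.7 − (-16.7) = 2 dB.

2 dB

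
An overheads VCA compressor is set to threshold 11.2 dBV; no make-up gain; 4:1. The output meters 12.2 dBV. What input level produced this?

15.2 dBV

Post-compression overshoot = 12.2 − 11.2 = 1 dB.
Undo the ratio: input overshoot = 1 × 4 = 4 dB, giving input = 15.2 dBV.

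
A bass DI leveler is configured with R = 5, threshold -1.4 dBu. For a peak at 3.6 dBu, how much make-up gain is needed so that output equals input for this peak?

4 dB

Without make-up, output = threshold + overshoot/5 = -1.4 + 1 = -0.4 dBu.
Gap to target: 4 dB.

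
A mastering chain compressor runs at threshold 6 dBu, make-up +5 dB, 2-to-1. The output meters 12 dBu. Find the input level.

8 dBu

Remove make-up: 12 − 5 = 7 dBu.
That's 1 dB above the 6 dBu threshold.
Undo the ratio: input overshoot = 1 × 2 = 2 dB, giving input = 8 dBu.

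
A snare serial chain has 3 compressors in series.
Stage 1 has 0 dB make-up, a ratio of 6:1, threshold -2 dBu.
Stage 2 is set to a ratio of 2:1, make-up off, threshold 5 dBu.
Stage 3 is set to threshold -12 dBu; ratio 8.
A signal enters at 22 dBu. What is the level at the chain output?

Stage 1: overshoot 24 dB → 24/6 = 4 dB → 2 dBu.
Stage 2: 2 dBu ≤ 5 dBu, so stage 2 doesn't engage; output 2 dBu.
Stage 3: 14 dB above -12 dBu, reduced 8:1 to 1.75 dB above → -10.25 dBu.

-10.25 dBu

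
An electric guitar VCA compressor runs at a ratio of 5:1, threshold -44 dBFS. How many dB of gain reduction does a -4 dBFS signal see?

32 dB

Overshoot = -4 − (-44) = 40 dB.
A 5:1 ratio leaves 8 dB of that excess.
So the signal is attenuated by 40 − 8 = 32 dB.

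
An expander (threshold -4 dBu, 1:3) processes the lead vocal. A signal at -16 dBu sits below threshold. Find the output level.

Below threshold, a 1:3 expander applies gain = (3−1)×(T − x) of attenuation.
(3−1) × 12 = 24 dB, so output = -16 − 24 = -40 dBu.

-40 dBu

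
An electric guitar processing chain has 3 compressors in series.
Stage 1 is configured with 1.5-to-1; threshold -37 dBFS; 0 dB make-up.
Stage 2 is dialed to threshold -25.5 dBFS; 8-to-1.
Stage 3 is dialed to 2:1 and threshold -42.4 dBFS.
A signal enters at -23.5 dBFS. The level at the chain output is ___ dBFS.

Stage 1: -23.5 dBFS is 13.5 dB over -37 dBFS; at 1.5:1 that becomes 9 dB over, giving -28 dBFS.
Stage 2: -28 dBFS ≤ -25.5 dBFS, so stage 2 doesn't engage; output -28 dBFS.
Stage 3: -28 dBFS is 14.4 dB over -42.4 dBFS; at 2:1 that becomes 7.2 dB over, giving -35.2 dBFS.

-35.2 dBFS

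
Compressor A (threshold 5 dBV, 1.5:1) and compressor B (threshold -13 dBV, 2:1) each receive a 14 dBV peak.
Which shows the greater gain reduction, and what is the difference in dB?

A: 9 dB over, compressed to 6 dB over, so 3 dB of GR.
B: 27 dB over, compressed to 13.5 dB over, so 13.5 dB of GR.
Difference: 10.5 dB in favour of B.

B, by 10.5 dB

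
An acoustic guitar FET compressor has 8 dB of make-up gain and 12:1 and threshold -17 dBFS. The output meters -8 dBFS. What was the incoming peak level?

Remove make-up: -8 − 8 = -16 dBFS.
That's 1 dB above the -17 dBFS threshold.
Undo the ratio: input overshoot = 1 × 12 = 12 dB, giving input = -5 dBFS.

-5 dBFS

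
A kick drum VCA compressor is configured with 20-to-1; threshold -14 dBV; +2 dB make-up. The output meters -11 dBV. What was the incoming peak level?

Before make-up, the level was -11 − 2 = -13 dBV.
Post-compression overshoot = -13 − (-14) = 1 dB.
Before 20:1 compression the overshoot was 1 × 20 = 20 dB, so input = -14 + 20 = 6 dBV.

6 dBV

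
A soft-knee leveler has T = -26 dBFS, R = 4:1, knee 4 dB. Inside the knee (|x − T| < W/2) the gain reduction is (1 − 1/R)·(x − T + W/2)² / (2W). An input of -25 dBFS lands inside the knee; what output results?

x − T + W/2 = -25 − (-26) + 2 = 3.
GR = (1 − 1/4) × 3² / 8 = 0.75 × 9 / 8 = 0.84375 dB.
Output = -25 − 0.84375 = -25.84375 dBFS.

-25.84375 dBFS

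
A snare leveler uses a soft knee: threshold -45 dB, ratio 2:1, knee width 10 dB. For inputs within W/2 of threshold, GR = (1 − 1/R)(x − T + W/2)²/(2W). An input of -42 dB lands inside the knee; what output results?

x − T + W/2 = -42 − (-45) + 5 = 8.
GR = (1 − 1/2) × 8² / 20 = 0.5 × 64 / 20 = 1.6 dB.
Output = -42 − 1.6 = -43.6 dB.

-43.6 dB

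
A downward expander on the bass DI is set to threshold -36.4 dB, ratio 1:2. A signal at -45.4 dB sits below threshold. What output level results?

-54.4 dB

Below threshold, a 1:2 expander applies gain = (2−1)×(T − x) of attenuation.
(2−1) × 9 = 9 dB, so output = -45.4 − 9 = -54.4 dB.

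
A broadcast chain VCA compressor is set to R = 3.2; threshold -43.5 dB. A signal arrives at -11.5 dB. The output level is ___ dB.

-11.5 dB sits 32 dB over threshold.
At 3.2:1 the overshoot is divided by 3.2, leaving 10 dB above threshold.
That puts the output at -33.5 dB.

-33.5 dB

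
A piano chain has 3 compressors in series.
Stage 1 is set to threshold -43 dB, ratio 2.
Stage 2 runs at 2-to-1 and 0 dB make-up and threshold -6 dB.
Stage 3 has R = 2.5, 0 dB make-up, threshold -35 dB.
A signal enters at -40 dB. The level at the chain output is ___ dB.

Stage 1: -40 dB is 3 dB over -43 dB; at 2:1 that becomes 1.5 dB over, giving -41.5 dB.
Stage 2: below threshold (-41.5 ≤ -6); passes unchanged; output -41.5 dB.
Stage 3: -41.5 dB ≤ -35 dB, so stage 3 doesn't engage; output -41.5 dB.

-41.5 dB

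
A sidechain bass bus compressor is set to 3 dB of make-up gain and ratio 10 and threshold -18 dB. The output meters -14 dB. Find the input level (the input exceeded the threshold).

Remove make-up: -14 − 3 = -17 dB.
Post-compression overshoot = -17 − (-18) = 1 dB.
Input overshoot = R × output overshoot = 10 dB → input = -18 + 10 = -8 dB.

-8 dB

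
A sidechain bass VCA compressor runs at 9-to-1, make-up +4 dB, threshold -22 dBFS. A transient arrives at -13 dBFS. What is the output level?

-17 dBFS

The input is 9 dB above the -22 dBFS threshold.
The 9 dB excess becomes 1 dB after 9:1 reduction.
So the level is -22 + 1 = -21 dBFS; make-up adds 4 dB, giving -17 dBFS.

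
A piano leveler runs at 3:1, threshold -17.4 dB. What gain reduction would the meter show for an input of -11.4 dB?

4 dB

-11.4 dB exceeds the threshold by 6 dB.
A 3:1 ratio leaves 2 dB of that excess.
So the signal is attenuated by 6 − 2 = 4 dB.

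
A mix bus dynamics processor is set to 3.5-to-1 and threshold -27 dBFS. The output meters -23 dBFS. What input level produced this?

-13 dBFS

That's 4 dB above the -27 dBFS threshold.
Input overshoot = R × output overshoot = 14 dB → input = -27 + 14 = -13 dBFS.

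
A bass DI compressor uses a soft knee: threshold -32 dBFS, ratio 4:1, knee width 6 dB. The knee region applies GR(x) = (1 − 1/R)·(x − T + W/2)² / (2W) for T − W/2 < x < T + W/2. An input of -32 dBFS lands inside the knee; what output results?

-32.5625 dBFS

x − T + W/2 = -32 − (-32) + 3 = 3.
GR = (1 − 1/4) × 3² / 12 = 0.75 × 9 / 12 = 0.5625 dB.
Output = -32 − 0.5625 = -32.5625 dBFS.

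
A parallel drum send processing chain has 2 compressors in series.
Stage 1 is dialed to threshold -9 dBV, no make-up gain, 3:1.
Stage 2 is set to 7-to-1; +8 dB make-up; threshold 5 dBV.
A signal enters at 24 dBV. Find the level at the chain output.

10 dBV

Stage 1: 33 dB above -9 dBV, reduced 3:1 to 11 dB above → 2 dBV.
Stage 2: 2 dBV is at or below the 5 dBV threshold — no compression; make-up brings it to 10 dBV.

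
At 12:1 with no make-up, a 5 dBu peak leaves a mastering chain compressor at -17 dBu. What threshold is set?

-19 dBu

Gain reduction = 5 − (-17) = 22 dB; output overshoot = GR / (R − 1) = 22 / 11 = 2 dB.
Threshold = output − output overshoot = -17 − 2 = -19 dBu.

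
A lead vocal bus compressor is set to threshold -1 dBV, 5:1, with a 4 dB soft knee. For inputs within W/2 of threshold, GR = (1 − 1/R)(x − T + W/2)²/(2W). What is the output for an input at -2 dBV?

x − T + W/2 = -2 − (-1) + 2 = 1.
GR = (1 − 1/5) × 1² / 8 = 0.8 × 1 / 8 = 0.1 dB.
Output = -2 − 0.1 = -2.1 dBV.

-2.1 dBV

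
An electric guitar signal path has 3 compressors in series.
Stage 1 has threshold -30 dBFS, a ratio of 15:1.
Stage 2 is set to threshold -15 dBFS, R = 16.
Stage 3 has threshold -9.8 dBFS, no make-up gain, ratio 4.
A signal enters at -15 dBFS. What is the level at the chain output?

Stage 1: overshoot 15 dB → 15/15 = 1 dB → -29 dBFS.
Stage 2: below threshold (-29 ≤ -15); passes unchanged; output -29 dBFS.
Stage 3: below threshold (-29 ≤ -9.8); passes unchanged; output -29 dBFS.

-29 dBFS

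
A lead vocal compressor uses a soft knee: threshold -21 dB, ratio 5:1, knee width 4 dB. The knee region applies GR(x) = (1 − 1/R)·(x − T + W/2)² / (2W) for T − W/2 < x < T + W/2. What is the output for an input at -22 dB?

-22.1 dB

x − T + W/2 = -22 − (-21) + 2 = 1.
GR = (1 − 1/5) × 1² / 8 = 0.8 × 1 / 8 = 0.1 dB.
Output = -22 − 0.1 = -22.1 dB.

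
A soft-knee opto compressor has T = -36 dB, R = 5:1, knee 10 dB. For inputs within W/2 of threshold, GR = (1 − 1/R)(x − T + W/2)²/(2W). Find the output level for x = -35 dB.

-36.44 dB

x − T + W/2 = -35 − (-36) + 5 = 6.
GR = (1 − 1/5) × 6² / 20 = 0.8 × 36 / 20 = 1.44 dB.
Output = -35 − 1.44 = -36.44 dB.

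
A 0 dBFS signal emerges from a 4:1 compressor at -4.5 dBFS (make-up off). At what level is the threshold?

Input is 6 dB above T (since output overshoot × R = input overshoot: (-4.5 − T)·4 = 0 − T gives T = -6 dBFS).
Check: -6 + (0 − (-6))/4 = -6 + 1.5 = -4.5 dBFS. ✓

-6 dBFS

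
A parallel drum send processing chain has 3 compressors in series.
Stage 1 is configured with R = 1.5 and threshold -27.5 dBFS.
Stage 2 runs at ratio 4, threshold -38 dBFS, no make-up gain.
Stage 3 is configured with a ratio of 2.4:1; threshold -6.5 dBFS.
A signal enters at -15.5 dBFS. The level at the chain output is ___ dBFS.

Stage 1: 12 dB above -27.5 dBFS, reduced 1.5:1 to 8 dB above → -19.5 dBFS.
Stage 2: 18.5 dB above -38 dBFS, reduced 4:1 to 4.625 dB above → -33.375 dBFS.
Stage 3: below threshold (-33.375 ≤ -6.5); passes unchanged; output -33.375 dBFS.

-33.375 dBFS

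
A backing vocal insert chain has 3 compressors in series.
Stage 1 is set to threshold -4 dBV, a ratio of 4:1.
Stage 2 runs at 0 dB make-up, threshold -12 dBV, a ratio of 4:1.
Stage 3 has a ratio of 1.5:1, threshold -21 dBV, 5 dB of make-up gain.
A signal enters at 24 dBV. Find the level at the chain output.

-7.5 dBV

Stage 1: overshoot 28 dB → 28/4 = 7 dB → 3 dBV.
Stage 2: 3 dBV is 15 dB over -12 dBV; at 4:1 that becomes 3.75 dB over, giving -8.25 dBV.
Stage 3: 12.75 dB above -21 dBV, reduced 1.5:1 to 8.5 dB above → -12.5 dBV; +5 dB make-up → -7.5 dBV.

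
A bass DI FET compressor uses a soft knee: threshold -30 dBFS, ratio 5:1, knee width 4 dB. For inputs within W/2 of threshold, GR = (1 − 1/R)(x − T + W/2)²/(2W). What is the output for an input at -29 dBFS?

x − T + W/2 = -29 − (-30) + 2 = 3.
GR = (1 − 1/5) × 3² / 8 = 0.8 × 9 / 8 = 0.9 dB.
Output = -29 − 0.9 = -29.9 dBFS.

-29.9 dBFS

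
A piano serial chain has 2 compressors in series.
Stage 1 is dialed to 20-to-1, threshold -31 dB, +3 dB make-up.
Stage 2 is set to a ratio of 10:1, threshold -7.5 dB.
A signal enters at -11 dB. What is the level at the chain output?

Stage 1: overshoot 20 dB → 20/20 = 1 dB → -30 dB; +3 dB make-up → -27 dB.
Stage 2: -27 dB is at or below the -7.5 dB threshold — no compression; output -27 dB.

-27 dB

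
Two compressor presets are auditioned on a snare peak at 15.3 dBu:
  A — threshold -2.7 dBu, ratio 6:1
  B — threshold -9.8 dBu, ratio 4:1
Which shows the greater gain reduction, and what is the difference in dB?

B, by 3.825 dB

A: 18 dB over, compressed to 3 dB over, so 15 dB of GR.
B: 25.1 dB over, compressed to 6.275 dB over, so 18.825 dB of GR.
B reduces 3.825 dB more.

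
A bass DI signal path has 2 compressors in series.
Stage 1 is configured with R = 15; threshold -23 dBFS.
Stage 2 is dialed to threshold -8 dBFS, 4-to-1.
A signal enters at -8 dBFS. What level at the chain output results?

-22 dBFS

Stage 1: overshoot 15 dB → 15/15 = 1 dB → -22 dBFS.
Stage 2: -22 dBFS is at or below the -8 dBFS threshold — no compression; output -22 dBFS.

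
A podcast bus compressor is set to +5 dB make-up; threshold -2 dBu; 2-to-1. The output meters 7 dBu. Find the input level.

Before make-up, the level was 7 − 5 = 2 dBu.
The compressed level sits 2 − (-2) = 4 dB over threshold.
Before 2:1 compression the overshoot was 4 × 2 = 8 dB, so input = -2 + 8 = 6 dBu.

6 dBu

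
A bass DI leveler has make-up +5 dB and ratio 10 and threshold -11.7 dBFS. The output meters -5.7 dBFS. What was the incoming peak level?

-1.7 dBFS

Before make-up, the level was -5.7 − 5 = -10.7 dBFS.
Post-compression overshoot = -10.7 − (-11.7) = 1 dB.
Input overshoot = R × output overshoot = 10 dB → input = -11.7 + 10 = -1.7 dBFS.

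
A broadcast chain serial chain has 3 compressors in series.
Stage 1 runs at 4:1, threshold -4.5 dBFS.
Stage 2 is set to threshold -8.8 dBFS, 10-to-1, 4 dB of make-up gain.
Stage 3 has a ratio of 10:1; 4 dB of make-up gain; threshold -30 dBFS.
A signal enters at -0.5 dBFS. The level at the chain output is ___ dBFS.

-23.427 dBFS

Stage 1: -0.5 dBFS is 4 dB over -4.5 dBFS; at 4:1 that becomes 1 dB over, giving -3.5 dBFS.
Stage 2: -3.5 dBFS is 5.3 dB over -8.8 dBFS; at 10:1 that becomes 0.53 dB over, giving -8.27 dBFS; +4 dB make-up → -4.27 dBFS.
Stage 3: 25.73 dB above -30 dBFS, reduced 10:1 to 2.573 dB above → -27.427 dBFS; +4 dB make-up → -23.427 dBFS.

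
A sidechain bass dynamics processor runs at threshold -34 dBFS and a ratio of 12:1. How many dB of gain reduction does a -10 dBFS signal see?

22 dB

-10 dBFS exceeds the threshold by 24 dB.
At 12:1, output sits 24/12 = 2 dB above threshold.
GR = overshoot in − overshoot out = 24 − 2 = 22 dB.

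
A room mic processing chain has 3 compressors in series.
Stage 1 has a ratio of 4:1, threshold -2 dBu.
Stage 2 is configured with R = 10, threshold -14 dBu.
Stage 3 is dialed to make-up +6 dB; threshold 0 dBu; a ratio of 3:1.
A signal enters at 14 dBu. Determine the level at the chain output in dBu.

-6.4 dBu

Stage 1: 16 dB above -2 dBu, reduced 4:1 to 4 dB above → 2 dBu.
Stage 2: overshoot 16 dB → 16/10 = 1.6 dB → -12.4 dBu.
Stage 3: -12.4 dBu is at or below the 0 dBu threshold — no compression; make-up brings it to -6.4 dBu.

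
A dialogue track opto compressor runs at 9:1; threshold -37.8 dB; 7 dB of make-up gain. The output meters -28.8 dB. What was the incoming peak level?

Before make-up, the level was -28.8 − 7 = -35.8 dB.
Post-compression overshoot = -35.8 − (-37.8) = 2 dB.
Before 9:1 compression the overshoot was 2 × 9 = 18 dB, so input = -37.8 + 18 = -19.8 dB.

-19.8 dB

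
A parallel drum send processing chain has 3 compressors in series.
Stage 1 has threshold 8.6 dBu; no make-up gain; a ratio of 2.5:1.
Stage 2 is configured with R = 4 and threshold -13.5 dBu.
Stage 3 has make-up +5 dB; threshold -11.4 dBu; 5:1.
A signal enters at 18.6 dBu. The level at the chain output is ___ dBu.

Stage 1: 18.6 dBu is 10 dB over 8.6 dBu; at 2.5:1 that becomes 4 dB over, giving 12.6 dBu.
Stage 2: overshoot 26.1 dB → 26.1/4 = 6.525 dB → -6.975 dBu.
Stage 3: 4.425 dB above -11.4 dBu, reduced 5:1 to 0.885 dB above → -10.515 dBu; +5 dB make-up → -5.515 dBu.

-5.515 dBu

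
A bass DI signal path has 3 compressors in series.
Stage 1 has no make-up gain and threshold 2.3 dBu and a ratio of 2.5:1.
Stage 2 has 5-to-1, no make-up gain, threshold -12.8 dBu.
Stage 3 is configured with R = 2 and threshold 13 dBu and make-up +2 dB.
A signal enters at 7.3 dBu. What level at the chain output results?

-7.38 dBu

Stage 1: 5 dB above 2.3 dBu, reduced 2.5:1 to 2 dB above → 4.3 dBu.
Stage 2: 17.1 dB above -12.8 dBu, reduced 5:1 to 3.42 dB above → -9.38 dBu.
Stage 3: -9.38 dBu is at or below the 13 dBu threshold — no compression; make-up brings it to -7.38 dBu.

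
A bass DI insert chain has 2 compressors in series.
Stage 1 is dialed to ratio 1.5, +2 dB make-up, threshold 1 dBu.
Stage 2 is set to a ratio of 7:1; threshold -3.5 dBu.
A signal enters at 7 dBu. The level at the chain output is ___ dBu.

-2 dBu

Stage 1: 6 dB above 1 dBu, reduced 1.5:1 to 4 dB above → 5 dBu; +2 dB make-up → 7 dBu.
Stage 2: overshoot 10.5 dB → 10.5/7 = 1.5 dB → -2 dBu.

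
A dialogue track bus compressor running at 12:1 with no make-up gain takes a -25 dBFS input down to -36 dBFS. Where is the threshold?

Gain reduction = -25 − (-36) = 11 dB; output overshoot = GR / (R − 1) = 11 / 11 = 1 dB.
Threshold = output − output overshoot = -36 − 1 = -37 dBFS.

-37 dBFS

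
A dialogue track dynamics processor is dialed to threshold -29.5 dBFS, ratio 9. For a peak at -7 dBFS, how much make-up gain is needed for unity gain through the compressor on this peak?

20 dB

The peak compresses to -29.5 + 22.5/9 = -27 dBFS.
To reach -7 dBFS requires -7 − (-27) = 20 dB of make-up.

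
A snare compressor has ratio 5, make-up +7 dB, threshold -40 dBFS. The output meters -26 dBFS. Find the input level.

-5 dBFS

Before make-up, the level was -26 − 7 = -33 dBFS.
The compressed level sits -33 − (-40) = 7 dB over threshold.
Undo the ratio: input overshoot = 7 × 5 = 35 dB, giving input = -5 dBFS.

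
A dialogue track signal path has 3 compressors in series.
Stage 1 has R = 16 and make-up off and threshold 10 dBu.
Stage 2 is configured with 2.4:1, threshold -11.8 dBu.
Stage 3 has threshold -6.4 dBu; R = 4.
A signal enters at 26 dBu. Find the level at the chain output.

-5.375 dBu

Stage 1: overshoot 16 dB → 16/16 = 1 dB → 11 dBu.
Stage 2: 11 dBu is 22.8 dB over -11.8 dBu; at 2.4:1 that becomes 9.5 dB over, giving -2.3 dBu.
Stage 3: 4.1 dB above -6.4 dBu, reduced 4:1 to 1.025 dB above → -5.375 dBu.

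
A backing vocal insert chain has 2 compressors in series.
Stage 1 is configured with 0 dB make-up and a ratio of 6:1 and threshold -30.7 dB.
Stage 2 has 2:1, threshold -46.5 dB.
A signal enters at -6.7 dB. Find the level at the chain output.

Stage 1: 24 dB above -30.7 dB, reduced 6:1 to 4 dB above → -26.7 dB.
Stage 2: -26.7 dB is 19.8 dB over -46.5 dB; at 2:1 that becomes 9.9 dB over, giving -36.6 dB.

-36.6 dB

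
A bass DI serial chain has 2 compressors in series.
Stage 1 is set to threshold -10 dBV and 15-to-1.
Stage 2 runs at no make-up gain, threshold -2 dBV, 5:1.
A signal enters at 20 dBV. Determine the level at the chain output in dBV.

Stage 1: 30 dB above -10 dBV, reduced 15:1 to 2 dB above → -8 dBV.
Stage 2: below threshold (-8 ≤ -2); passes unchanged; output -8 dBV.

-8 dBV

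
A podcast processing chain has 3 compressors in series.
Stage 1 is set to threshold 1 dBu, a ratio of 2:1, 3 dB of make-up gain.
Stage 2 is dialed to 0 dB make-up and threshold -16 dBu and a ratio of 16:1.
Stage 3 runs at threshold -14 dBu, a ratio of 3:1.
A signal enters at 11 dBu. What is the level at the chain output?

-14.4375 dBu

Stage 1: 11 dBu is 10 dB over 1 dBu; at 2:1 that becomes 5 dB over, giving 6 dBu; +3 dB make-up → 9 dBu.
Stage 2: 25 dB above -16 dBu, reduced 16:1 to 1.5625 dB above → -14.4375 dBu.
Stage 3: -14.4375 dBu ≤ -14 dBu, so stage 3 doesn't engage; output -14.4375 dBu.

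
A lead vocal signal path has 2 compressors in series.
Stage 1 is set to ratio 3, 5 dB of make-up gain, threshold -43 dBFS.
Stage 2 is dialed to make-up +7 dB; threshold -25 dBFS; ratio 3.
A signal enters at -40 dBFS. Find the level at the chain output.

-30 dBFS

Stage 1: 3 dB above -43 dBFS, reduced 3:1 to 1 dB above → -42 dBFS; +5 dB make-up → -37 dBFS.
Stage 2: -37 dBFS is at or below the -25 dBFS threshold — no compression; make-up brings it to -30 dBFS.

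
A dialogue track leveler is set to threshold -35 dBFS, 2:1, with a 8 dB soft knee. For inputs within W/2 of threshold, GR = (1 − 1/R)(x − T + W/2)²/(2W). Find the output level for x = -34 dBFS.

x − T + W/2 = -34 − (-35) + 4 = 5.
GR = (1 − 1/2) × 5² / 16 = 0.5 × 25 / 16 = 0.78125 dB.
Output = -34 − 0.78125 = -34.78125 dBFS.

-34.78125 dBFS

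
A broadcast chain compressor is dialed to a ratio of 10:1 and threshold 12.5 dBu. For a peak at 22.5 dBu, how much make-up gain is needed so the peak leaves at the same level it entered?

The peak compresses to 12.5 + 10/10 = 13.5 dBu.
To reach 22.5 dBu requires 22.5 − 13.5 = 9 dB of make-up.

9 dB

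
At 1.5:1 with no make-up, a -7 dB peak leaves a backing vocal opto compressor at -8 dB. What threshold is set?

-10 dB

Input is 3 dB above T (since output overshoot × R = input overshoot: (-8 − T)·1.5 = -7 − T gives T = -10 dB).
Check: -10 + (-7 − (-10))/1.5 = -10 + 2 = -8 dB. ✓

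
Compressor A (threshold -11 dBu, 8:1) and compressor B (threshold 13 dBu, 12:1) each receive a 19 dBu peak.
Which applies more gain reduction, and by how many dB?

A: overshoot 30 dB → output overshoot 3.75 dB → GR 26.25 dB.
B: overshoot 6 dB → output overshoot 0.5 dB → GR 5.5 dB.
A applies 20.75 dB more gain reduction.

A, by 20.75 dB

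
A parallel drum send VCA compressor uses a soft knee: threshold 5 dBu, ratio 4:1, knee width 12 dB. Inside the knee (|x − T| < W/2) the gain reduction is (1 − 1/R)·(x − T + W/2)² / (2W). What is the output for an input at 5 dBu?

3.875 dBu

x − T + W/2 = 5 − 5 + 6 = 6.
GR = (1 − 1/4) × 6² / 24 = 0.75 × 36 / 24 = 1.125 dB.
Output = 5 − 1.125 = 3.875 dBu.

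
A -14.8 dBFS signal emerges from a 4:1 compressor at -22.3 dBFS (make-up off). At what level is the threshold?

-24.8 dBFS

Let T be the threshold. Output overshoot = (input overshoot)/R, so -22.3 − T = (-14.8 − T)/4.
4·(-22.3 − T) = -14.8 − T → 3·T = -89.2 − (-14.8) = -74.4.
T = -74.4/3 = -24.8 dBFS.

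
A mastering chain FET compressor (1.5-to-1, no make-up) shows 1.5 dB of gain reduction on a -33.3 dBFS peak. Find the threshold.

-37.8 dBFS

Input is 4.5 dB above T (since output overshoot × R = input overshoot: (-34.8 − T)·1.5 = -33.3 − T gives T = -37.8 dBFS).
Check: -37.8 + (-33.3 − (-37.8))/1.5 = -37.8 + 3 = -34.8 dBFS. ✓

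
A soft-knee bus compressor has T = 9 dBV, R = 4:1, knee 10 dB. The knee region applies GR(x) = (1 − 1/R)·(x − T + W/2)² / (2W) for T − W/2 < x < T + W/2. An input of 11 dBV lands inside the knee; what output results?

x − T + W/2 = 11 − 9 + 5 = 7.
GR = (1 − 1/4) × 7² / 20 = 0.75 × 49 / 20 = 1.8375 dB.
Output = 11 − 1.8375 = 9.1625 dBV.

9.1625 dBV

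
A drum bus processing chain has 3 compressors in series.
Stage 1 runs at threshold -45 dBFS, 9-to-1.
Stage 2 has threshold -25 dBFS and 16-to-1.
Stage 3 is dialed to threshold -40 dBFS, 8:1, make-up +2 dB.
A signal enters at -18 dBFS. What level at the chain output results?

Stage 1: 27 dB above -45 dBFS, reduced 9:1 to 3 dB above → -42 dBFS.
Stage 2: -42 dBFS ≤ -25 dBFS, so stage 2 doesn't engage; output -42 dBFS.
Stage 3: below threshold (-42 ≤ -40); passes unchanged; make-up brings it to -40 dBFS.

-40 dBFS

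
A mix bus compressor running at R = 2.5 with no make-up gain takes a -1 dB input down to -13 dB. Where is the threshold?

-21 dB

Gain reduction = -1 − (-13) = 12 dB; output overshoot = GR / (R − 1) = 12 / 1.5 = 8 dB.
Threshold = output − output overshoot = -13 − 8 = -21 dB.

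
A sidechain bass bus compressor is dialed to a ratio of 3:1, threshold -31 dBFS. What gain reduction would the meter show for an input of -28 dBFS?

2 dB

Overshoot = -28 − (-31) = 3 dB.
At 3:1, output sits 3/3 = 1 dB above threshold.
GR = overshoot in − overshoot out = 3 − 1 = 2 dB.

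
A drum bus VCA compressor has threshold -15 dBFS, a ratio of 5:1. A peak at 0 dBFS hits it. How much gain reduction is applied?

Overshoot = 0 − (-15) = 15 dB.
A 5:1 ratio leaves 3 dB of that excess.
GR = overshoot in − overshoot out = 15 − 3 = 12 dB.

12 dB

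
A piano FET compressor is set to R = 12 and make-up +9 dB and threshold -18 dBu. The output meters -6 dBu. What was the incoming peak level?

18 dBu

Remove make-up: -6 − 9 = -15 dBu.
Post-compression overshoot = -15 − (-18) = 3 dB.
Input overshoot = R × output overshoot = 36 dB → input = -18 + 36 = 18 dBu.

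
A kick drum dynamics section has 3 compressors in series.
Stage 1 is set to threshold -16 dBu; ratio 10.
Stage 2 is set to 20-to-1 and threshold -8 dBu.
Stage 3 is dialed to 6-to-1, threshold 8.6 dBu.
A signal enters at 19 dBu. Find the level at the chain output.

-12.5 dBu

Stage 1: 35 dB above -16 dBu, reduced 10:1 to 3.5 dB above → -12.5 dBu.
Stage 2: -12.5 dBu is at or below the -8 dBu threshold — no compression; output -12.5 dBu.
Stage 3: -12.5 dBu ≤ 8.6 dBu, so stage 3 doesn't engage; output -12.5 dBu.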